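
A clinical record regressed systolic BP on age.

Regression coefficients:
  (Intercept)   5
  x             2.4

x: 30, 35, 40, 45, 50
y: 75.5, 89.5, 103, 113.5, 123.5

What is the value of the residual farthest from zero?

r = 2

x=30: ŷ = 5 + 2.4·30 = 77; r = 75.5 − 77 = -1.5
x=35: ŷ = 5 + 2.4·35 = 89; r = 89.5 − 89 = 0.5
x=40: ŷ = 5 + 2.4·40 = 101; r = 103 − 101 = 2
x=45: ŷ = 5 + 2.4·45 = 113; r = 113.5 − 113 = 0.5
x=50: ŷ = 5 + 2.4·50 = 125; r = 123.5 − 125 = -1.5
Largest |r| is 2 at x = 40, residual 2.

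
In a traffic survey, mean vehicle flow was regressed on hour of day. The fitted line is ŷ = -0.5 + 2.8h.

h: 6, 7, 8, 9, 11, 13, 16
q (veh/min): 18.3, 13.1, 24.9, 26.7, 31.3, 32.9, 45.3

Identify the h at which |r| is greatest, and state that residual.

h=6: ŷ = -0.5 + 2.8·6 = 16.3; r = 18.3 − 16.3 = 2
h=7: ŷ = -0.5 + 2.8·7 = 19.1; r = 13.1 − 19.1 = -6
h=8: ŷ = -0.5 + 2.8·8 = 21.9; r = 24.9 − 21.9 = 3
h=9: ŷ = -0.5 + 2.8·9 = 24.7; r = 26.7 − 24.7 = 2
h=11: ŷ = -0.5 + 2.8·11 = 30.3; r = 31.3 − 30.3 = 1
h=13: ŷ = -0.5 + 2.8·13 = 35.9; r = 32.9 − 35.9 = -3
h=16: ŷ = -0.5 + 2.8·16 = 44.3; r = 45.3 − 44.3 = 1
Largest |r| is 6 at h = 7, residual -6.

h = 7, r = -6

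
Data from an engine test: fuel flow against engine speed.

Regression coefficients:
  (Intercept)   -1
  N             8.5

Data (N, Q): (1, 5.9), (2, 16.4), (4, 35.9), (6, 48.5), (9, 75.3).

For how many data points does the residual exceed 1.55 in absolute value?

2

N=1: Q̂ = -1 + 8.5·1 = 7.5; e = 5.9 − 7.5 = -1.6
N=2: Q̂ = -1 + 8.5·2 = 16; e = 16.4 − 16 = 0.4
N=4: Q̂ = -1 + 8.5·4 = 33; e = 35.9 − 33 = 2.9
N=6: Q̂ = -1 + 8.5·6 = 50; e = 48.5 − 50 = -1.5
N=9: Q̂ = -1 + 8.5·9 = 75.5; e = 75.3 − 75.5 = -0.2
|e| > 1.55: N=1 (|e|=1.6), N=4 (|e|=2.9) → 2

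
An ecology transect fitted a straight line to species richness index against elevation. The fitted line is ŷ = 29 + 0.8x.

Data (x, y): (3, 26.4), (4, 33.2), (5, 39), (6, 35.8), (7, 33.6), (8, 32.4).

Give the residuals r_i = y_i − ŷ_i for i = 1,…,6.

-5, 1, 6, 2, -1, -3

x=3: ŷ = 29 + 0.8·3 = 31.4; r = 26.4 − 31.4 = -5
x=4: ŷ = 29 + 0.8·4 = 32.2; r = 33.2 − 32.2 = 1
x=5: ŷ = 29 + 0.8·5 = 33; r = 39 − 33 = 6
x=6: ŷ = 29 + 0.8·6 = 33.8; r = 35.8 − 33.8 = 2
x=7: ŷ = 29 + 0.8·7 = 34.6; r = 33.6 − 34.6 = -1
x=8: ŷ = 29 + 0.8·8 = 35.4; r = 32.4 − 35.4 = -3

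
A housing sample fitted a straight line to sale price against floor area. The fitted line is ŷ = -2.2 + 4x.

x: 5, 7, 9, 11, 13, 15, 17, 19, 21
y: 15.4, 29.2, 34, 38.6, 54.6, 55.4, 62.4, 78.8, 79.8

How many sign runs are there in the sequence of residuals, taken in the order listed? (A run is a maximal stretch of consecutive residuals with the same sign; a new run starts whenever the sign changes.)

7 runs

x=5: ŷ = -2.2 + 4·5 = 17.8; r = 15.4 − 17.8 = -2.4
x=7: ŷ = -2.2 + 4·7 = 25.8; r = 29.2 − 25.8 = 3.4
x=9: ŷ = -2.2 + 4·9 = 33.8; r = 34 − 33.8 = 0.2
x=11: ŷ = -2.2 + 4·11 = 41.8; r = 38.6 − 41.8 = -3.2
x=13: ŷ = -2.2 + 4·13 = 49.8; r = 54.6 − 49.8 = 4.8
x=15: ŷ = -2.2 + 4·15 = 57.8; r = 55.4 − 57.8 = -2.4
x=17: ŷ = -2.2 + 4·17 = 65.8; r = 62.4 − 65.8 = -3.4
x=19: ŷ = -2.2 + 4·19 = 73.8; r = 78.8 − 73.8 = 5
x=21: ŷ = -2.2 + 4·21 = 81.8; r = 79.8 − 81.8 = -2
Signs: − + + − + − − + −
Runs: −×1, +×2, −×1, +×1, −×2, +×1, −×1 → 7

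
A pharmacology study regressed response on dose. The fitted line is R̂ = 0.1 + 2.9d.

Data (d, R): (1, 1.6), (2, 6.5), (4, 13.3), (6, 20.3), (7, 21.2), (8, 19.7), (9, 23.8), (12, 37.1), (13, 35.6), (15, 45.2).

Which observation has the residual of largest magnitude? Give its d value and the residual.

d=1: R̂ = 0.1 + 2.9·1 = 3; e = 1.6 − 3 = -1.4
d=2: R̂ = 0.1 + 2.9·2 = 5.9; e = 6.5 − 5.9 = 0.6
d=4: R̂ = 0.1 + 2.9·4 = 11.7; e = 13.3 − 11.7 = 1.6
d=6: R̂ = 0.1 + 2.9·6 = 17.5; e = 20.3 − 17.5 = 2.8
d=7: R̂ = 0.1 + 2.9·7 = 20.4; e = 21.2 − 20.4 = 0.8
d=8: R̂ = 0.1 + 2.9·8 = 23.3; e = 19.7 − 23.3 = -3.6
d=9: R̂ = 0.1 + 2.9·9 = 26.2; e = 23.8 − 26.2 = -2.4
d=12: R̂ = 0.1 + 2.9·12 = 34.9; e = 37.1 − 34.9 = 2.2
d=13: R̂ = 0.1 + 2.9·13 = 37.8; e = 35.6 − 37.8 = -2.2
d=15: R̂ = 0.1 + 2.9·15 = 43.6; e = 45.2 − 43.6 = 1.6
Largest |e| is 3.6 at d = 8, residual -3.6.

d = 8, e = -3.6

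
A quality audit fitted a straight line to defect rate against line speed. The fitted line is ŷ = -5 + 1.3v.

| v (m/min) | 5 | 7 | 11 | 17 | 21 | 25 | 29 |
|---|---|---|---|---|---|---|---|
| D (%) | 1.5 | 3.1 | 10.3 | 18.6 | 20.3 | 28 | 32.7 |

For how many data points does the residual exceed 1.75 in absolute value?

1

v=5: ŷ = -5 + 1.3·5 = 1.5; r = 1.5 − 1.5 = 0
v=7: ŷ = -5 + 1.3·7 = 4.1; r = 3.1 − 4.1 = -1
v=11: ŷ = -5 + 1.3·11 = 9.3; r = 10.3 − 9.3 = 1
v=17: ŷ = -5 + 1.3·17 = 17.1; r = 18.6 − 17.1 = 1.5
v=21: ŷ = -5 + 1.3·21 = 22.3; r = 20.3 − 22.3 = -2
v=25: ŷ = -5 + 1.3·25 = 27.5; r = 28 − 27.5 = 0.5
v=29: ŷ = -5 + 1.3·29 = 32.7; r = 32.7 − 32.7 = 0
|r| > 1.75: v=21 (|r|=2) → 1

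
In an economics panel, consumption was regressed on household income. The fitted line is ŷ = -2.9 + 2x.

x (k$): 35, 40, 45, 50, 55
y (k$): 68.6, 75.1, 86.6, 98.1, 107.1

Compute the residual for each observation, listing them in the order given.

1.5, -2, -0.5, 1, 0

x=35: ŷ = -2.9 + 2·35 = 67.1; e = 68.6 − 67.1 = 1.5
x=40: ŷ = -2.9 + 2·40 = 77.1; e = 75.1 − 77.1 = -2
x=45: ŷ = -2.9 + 2·45 = 87.1; e = 86.6 − 87.1 = -0.5
x=50: ŷ = -2.9 + 2·50 = 97.1; e = 98.1 − 97.1 = 1
x=55: ŷ = -2.9 + 2·55 = 107.1; e = 107.1 − 107.1 = 0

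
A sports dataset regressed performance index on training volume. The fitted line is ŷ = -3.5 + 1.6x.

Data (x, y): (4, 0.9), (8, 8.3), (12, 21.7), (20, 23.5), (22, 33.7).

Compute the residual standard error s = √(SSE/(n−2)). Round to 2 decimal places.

s = 4.83

x=4: ŷ = -3.5 + 1.6·4 = 2.9; r = 0.9 − 2.9 = -2
x=8: ŷ = -3.5 + 1.6·8 = 9.3; r = 8.3 − 9.3 = -1
x=12: ŷ = -3.5 + 1.6·12 = 15.7; r = 21.7 − 15.7 = 6
x=20: ŷ = -3.5 + 1.6·20 = 28.5; r = 23.5 − 28.5 = -5
x=22: ŷ = -3.5 + 1.6·22 = 31.7; r = 33.7 − 31.7 = 2
SSE = 4 + 1 + 36 + 25 + 4 = 70
s = √(70/3) = √23.3333 ≈ 4.83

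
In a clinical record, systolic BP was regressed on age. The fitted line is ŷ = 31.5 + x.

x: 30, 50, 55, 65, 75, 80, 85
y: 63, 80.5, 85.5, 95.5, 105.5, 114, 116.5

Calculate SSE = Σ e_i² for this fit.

SSE = 12.5

x=30: ŷ = 31.5 + 30 = 61.5; e = 63 − 61.5 = 1.5
x=50: ŷ = 31.5 + 50 = 81.5; e = 80.5 − 81.5 = -1
x=55: ŷ = 31.5 + 55 = 86.5; e = 85.5 − 86.5 = -1
x=65: ŷ = 31.5 + 65 = 96.5; e = 95.5 − 96.5 = -1
x=75: ŷ = 31.5 + 75 = 106.5; e = 105.5 − 106.5 = -1
x=80: ŷ = 31.5 + 80 = 111.5; e = 114 − 111.5 = 2.5
x=85: ŷ = 31.5 + 85 = 116.5; e = 116.5 − 116.5 = 0
SSE = 2.25 + 1 + 1 + 1 + 1 + 6.25 + 0 = 12.5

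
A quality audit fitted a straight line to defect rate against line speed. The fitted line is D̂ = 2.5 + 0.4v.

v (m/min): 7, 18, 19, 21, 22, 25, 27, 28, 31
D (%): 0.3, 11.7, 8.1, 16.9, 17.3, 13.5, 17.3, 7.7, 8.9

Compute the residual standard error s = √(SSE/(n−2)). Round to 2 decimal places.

s = 5.26

v=7: D̂ = 2.5 + 0.4·7 = 5.3; r = 0.3 − 5.3 = -5
v=18: D̂ = 2.5 + 0.4·18 = 9.7; r = 11.7 − 9.7 = 2
v=19: D̂ = 2.5 + 0.4·19 = 10.1; r = 8.1 − 10.1 = -2
v=21: D̂ = 2.5 + 0.4·21 = 10.9; r = 16.9 − 10.9 = 6
v=22: D̂ = 2.5 + 0.4·22 = 11.3; r = 17.3 − 11.3 = 6
v=25: D̂ = 2.5 + 0.4·25 = 12.5; r = 13.5 − 12.5 = 1
v=27: D̂ = 2.5 + 0.4·27 = 13.3; r = 17.3 − 13.3 = 4
v=28: D̂ = 2.5 + 0.4·28 = 13.7; r = 7.7 − 13.7 = -6
v=31: D̂ = 2.5 + 0.4·31 = 14.9; r = 8.9 − 14.9 = -6
SSE = 25 + 4 + 4 + 36 + 36 + 1 + 16 + 36 + 36 = 194
s = √(194/7) = √27.7143 ≈ 5.26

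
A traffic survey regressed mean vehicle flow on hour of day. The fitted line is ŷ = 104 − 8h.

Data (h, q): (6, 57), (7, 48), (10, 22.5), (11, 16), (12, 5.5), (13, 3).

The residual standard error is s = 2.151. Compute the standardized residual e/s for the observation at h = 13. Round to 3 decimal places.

ŷ = 104 − 8·13 = 0
e = 3 − 0 = 3
e/s = 3 / 2.151 = 1.395

1.395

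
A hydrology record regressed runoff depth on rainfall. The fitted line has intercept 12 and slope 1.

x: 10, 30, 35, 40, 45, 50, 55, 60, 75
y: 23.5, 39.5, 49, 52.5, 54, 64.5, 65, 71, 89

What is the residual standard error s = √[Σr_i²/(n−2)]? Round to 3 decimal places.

x=10: ŷ = 12 + 10 = 22; r = 23.5 − 22 = 1.5
x=30: ŷ = 12 + 30 = 42; r = 39.5 − 42 = -2.5
x=35: ŷ = 12 + 35 = 47; r = 49 − 47 = 2
x=40: ŷ = 12 + 40 = 52; r = 52.5 − 52 = 0.5
x=45: ŷ = 12 + 45 = 57; r = 54 − 57 = -3
x=50: ŷ = 12 + 50 = 62; r = 64.5 − 62 = 2.5
x=55: ŷ = 12 + 55 = 67; r = 65 − 67 = -2
x=60: ŷ = 12 + 60 = 72; r = 71 − 72 = -1
x=75: ŷ = 12 + 75 = 87; r = 89 − 87 = 2
SSE = 2.25 + 6.25 + 4 + 0.25 + 9 + 6.25 + 4 + 1 + 4 = 37
s = √(37/7) = √5.28571 ≈ 2.299

s = 2.299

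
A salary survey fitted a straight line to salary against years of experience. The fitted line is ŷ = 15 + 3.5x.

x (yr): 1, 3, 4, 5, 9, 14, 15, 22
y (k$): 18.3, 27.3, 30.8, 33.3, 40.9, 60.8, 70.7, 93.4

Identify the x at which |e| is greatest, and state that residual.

x=1: ŷ = 15 + 3.5·1 = 18.5; e = 18.3 − 18.5 = -0.2
x=3: ŷ = 15 + 3.5·3 = 25.5; e = 27.3 − 25.5 = 1.8
x=4: ŷ = 15 + 3.5·4 = 29; e = 30.8 − 29 = 1.8
x=5: ŷ = 15 + 3.5·5 = 32.5; e = 33.3 − 32.5 = 0.8
x=9: ŷ = 15 + 3.5·9 = 46.5; e = 40.9 − 46.5 = -5.6
x=14: ŷ = 15 + 3.5·14 = 64; e = 60.8 − 64 = -3.2
x=15: ŷ = 15 + 3.5·15 = 67.5; e = 70.7 − 67.5 = 3.2
x=22: ŷ = 15 + 3.5·22 = 92; e = 93.4 − 92 = 1.4
Largest |e| is 5.6 at x = 9, residual -5.6.

x = 9, e = -5.6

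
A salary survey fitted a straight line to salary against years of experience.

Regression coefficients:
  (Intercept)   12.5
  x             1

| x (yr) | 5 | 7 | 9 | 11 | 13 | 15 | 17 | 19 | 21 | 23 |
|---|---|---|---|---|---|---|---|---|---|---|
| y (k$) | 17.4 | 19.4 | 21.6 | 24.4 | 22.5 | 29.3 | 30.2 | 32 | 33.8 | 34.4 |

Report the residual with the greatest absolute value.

r = -3

x=5: ŷ = 12.5 + 5 = 17.5; r = 17.4 − 17.5 = -0.1
x=7: ŷ = 12.5 + 7 = 19.5; r = 19.4 − 19.5 = -0.1
x=9: ŷ = 12.5 + 9 = 21.5; r = 21.6 − 21.5 = 0.1
x=11: ŷ = 12.5 + 11 = 23.5; r = 24.4 − 23.5 = 0.9
x=13: ŷ = 12.5 + 13 = 25.5; r = 22.5 − 25.5 = -3
x=15: ŷ = 12.5 + 15 = 27.5; r = 29.3 − 27.5 = 1.8
x=17: ŷ = 12.5 + 17 = 29.5; r = 30.2 − 29.5 = 0.7
x=19: ŷ = 12.5 + 19 = 31.5; r = 32 − 31.5 = 0.5
x=21: ŷ = 12.5 + 21 = 33.5; r = 33.8 − 33.5 = 0.3
x=23: ŷ = 12.5 + 23 = 35.5; r = 34.4 − 35.5 = -1.1
Largest |r| is 3 at x = 13, residual -3.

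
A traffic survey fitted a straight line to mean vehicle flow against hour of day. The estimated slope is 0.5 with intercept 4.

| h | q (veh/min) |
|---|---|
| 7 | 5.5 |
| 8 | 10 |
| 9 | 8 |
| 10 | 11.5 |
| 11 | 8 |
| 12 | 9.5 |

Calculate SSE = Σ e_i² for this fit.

h=7: q̂ = 4 + 0.5·7 = 7.5; e = 5.5 − 7.5 = -2
h=8: q̂ = 4 + 0.5·8 = 8; e = 10 − 8 = 2
h=9: q̂ = 4 + 0.5·9 = 8.5; e = 8 − 8.5 = -0.5
h=10: q̂ = 4 + 0.5·10 = 9; e = 11.5 − 9 = 2.5
h=11: q̂ = 4 + 0.5·11 = 9.5; e = 8 − 9.5 = -1.5
h=12: q̂ = 4 + 0.5·12 = 10; e = 9.5 − 10 = -0.5
SSE = 4 + 4 + 0.25 + 6.25 + 2.25 + 0.25 = 17

SSE = 17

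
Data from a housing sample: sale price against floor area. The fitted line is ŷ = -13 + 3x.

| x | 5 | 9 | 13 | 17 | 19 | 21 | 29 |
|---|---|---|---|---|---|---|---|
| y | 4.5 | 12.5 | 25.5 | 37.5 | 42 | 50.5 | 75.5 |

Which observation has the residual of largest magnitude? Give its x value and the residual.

x=5: ŷ = -13 + 3·5 = 2; r = 4.5 − 2 = 2.5
x=9: ŷ = -13 + 3·9 = 14; r = 12.5 − 14 = -1.5
x=13: ŷ = -13 + 3·13 = 26; r = 25.5 − 26 = -0.5
x=17: ŷ = -13 + 3·17 = 38; r = 37.5 − 38 = -0.5
x=19: ŷ = -13 + 3·19 = 44; r = 42 − 44 = -2
x=21: ŷ = -13 + 3·21 = 50; r = 50.5 − 50 = 0.5
x=29: ŷ = -13 + 3·29 = 74; r = 75.5 − 74 = 1.5
Largest |r| is 2.5 at x = 5, residual 2.5.

x = 5, r = 2.5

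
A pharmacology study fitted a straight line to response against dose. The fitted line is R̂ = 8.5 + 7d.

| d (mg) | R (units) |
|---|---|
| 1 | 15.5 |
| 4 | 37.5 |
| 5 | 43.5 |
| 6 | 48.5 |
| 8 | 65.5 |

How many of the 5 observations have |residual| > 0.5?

d=1: R̂ = 8.5 + 7·1 = 15.5; e = 15.5 − 15.5 = 0
d=4: R̂ = 8.5 + 7·4 = 36.5; e = 37.5 − 36.5 = 1
d=5: R̂ = 8.5 + 7·5 = 43.5; e = 43.5 − 43.5 = 0
d=6: R̂ = 8.5 + 7·6 = 50.5; e = 48.5 − 50.5 = -2
d=8: R̂ = 8.5 + 7·8 = 64.5; e = 65.5 − 64.5 = 1
|e| > 0.5: d=4 (|e|=1), d=6 (|e|=2), d=8 (|e|=1) → 3

3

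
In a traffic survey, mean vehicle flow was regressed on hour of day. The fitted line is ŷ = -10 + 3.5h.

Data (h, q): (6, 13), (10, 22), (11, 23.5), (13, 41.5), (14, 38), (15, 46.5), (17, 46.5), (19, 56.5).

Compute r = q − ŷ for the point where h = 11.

r = -5

ŷ = -10 + 3.5·11 = 28.5
r = 23.5 − 28.5 = -5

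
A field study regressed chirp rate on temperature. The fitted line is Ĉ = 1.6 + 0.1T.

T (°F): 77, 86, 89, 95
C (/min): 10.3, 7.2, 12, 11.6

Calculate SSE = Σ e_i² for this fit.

T=77: Ĉ = 1.6 + 0.1·77 = 9.3; e = 10.3 − 9.3 = 1
T=86: Ĉ = 1.6 + 0.1·86 = 10.2; e = 7.2 − 10.2 = -3
T=89: Ĉ = 1.6 + 0.1·89 = 10.5; e = 12 − 10.5 = 1.5
T=95: Ĉ = 1.6 + 0.1·95 = 11.1; e = 11.6 − 11.1 = 0.5
SSE = 1 + 9 + 2.25 + 0.25 = 12.5

SSE = 12.5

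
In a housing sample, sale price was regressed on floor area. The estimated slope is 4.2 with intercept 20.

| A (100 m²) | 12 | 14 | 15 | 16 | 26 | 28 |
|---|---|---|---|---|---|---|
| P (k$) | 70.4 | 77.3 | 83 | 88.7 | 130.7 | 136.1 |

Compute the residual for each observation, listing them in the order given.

A=12: ŷ = 20 + 4.2·12 = 70.4; e = 70.4 − 70.4 = 0
A=14: ŷ = 20 + 4.2·14 = 78.8; e = 77.3 − 78.8 = -1.5
A=15: ŷ = 20 + 4.2·15 = 83; e = 83 − 83 = 0
A=16: ŷ = 20 + 4.2·16 = 87.2; e = 88.7 − 87.2 = 1.5
A=26: ŷ = 20 + 4.2·26 = 129.2; e = 130.7 − 129.2 = 1.5
A=28: ŷ = 20 + 4.2·28 = 137.6; e = 136.1 − 137.6 = -1.5

0, -1.5, 0, 1.5, 1.5, -1.5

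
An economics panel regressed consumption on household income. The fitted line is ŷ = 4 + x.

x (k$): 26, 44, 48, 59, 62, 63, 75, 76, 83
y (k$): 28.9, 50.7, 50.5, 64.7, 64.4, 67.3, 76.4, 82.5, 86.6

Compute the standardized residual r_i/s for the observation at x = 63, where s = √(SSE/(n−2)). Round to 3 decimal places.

0.146

x=26: ŷ = 4 + 26 = 30; r = 28.9 − 30 = -1.1
x=44: ŷ = 4 + 44 = 48; r = 50.7 − 48 = 2.7
x=48: ŷ = 4 + 48 = 52; r = 50.5 − 52 = -1.5
x=59: ŷ = 4 + 59 = 63; r = 64.7 − 63 = 1.7
x=62: ŷ = 4 + 62 = 66; r = 64.4 − 66 = -1.6
x=63: ŷ = 4 + 63 = 67; r = 67.3 − 67 = 0.3
x=75: ŷ = 4 + 75 = 79; r = 76.4 − 79 = -2.6
x=76: ŷ = 4 + 76 = 80; r = 82.5 − 80 = 2.5
x=83: ŷ = 4 + 83 = 87; r = 86.6 − 87 = -0.4
SSE = 1.21 + 7.29 + 2.25 + 2.89 + 2.56 + 0.09 + 6.76 + 6.25 + 0.16 = 29.46
s = √(29.46/7) = 2.05148
r/s = 0.3 / 2.05148 = 0.146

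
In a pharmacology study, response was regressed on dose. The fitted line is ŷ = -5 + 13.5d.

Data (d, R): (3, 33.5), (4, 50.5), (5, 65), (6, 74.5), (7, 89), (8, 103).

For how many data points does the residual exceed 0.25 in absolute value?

5

d=3: ŷ = -5 + 13.5·3 = 35.5; e = 33.5 − 35.5 = -2
d=4: ŷ = -5 + 13.5·4 = 49; e = 50.5 − 49 = 1.5
d=5: ŷ = -5 + 13.5·5 = 62.5; e = 65 − 62.5 = 2.5
d=6: ŷ = -5 + 13.5·6 = 76; e = 74.5 − 76 = -1.5
d=7: ŷ = -5 + 13.5·7 = 89.5; e = 89 − 89.5 = -0.5
d=8: ŷ = -5 + 13.5·8 = 103; e = 103 − 103 = 0
|e| > 0.25: d=3 (|e|=2), d=4 (|e|=1.5), d=5 (|e|=2.5), d=6 (|e|=1.5), d=7 (|e|=0.5) → 5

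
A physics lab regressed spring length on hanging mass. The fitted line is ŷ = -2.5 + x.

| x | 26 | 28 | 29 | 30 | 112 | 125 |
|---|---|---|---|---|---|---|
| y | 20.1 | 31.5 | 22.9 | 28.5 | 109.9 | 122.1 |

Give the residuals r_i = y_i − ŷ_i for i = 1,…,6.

-3.4, 6, -3.6, 1, 0.4, -0.4

x=26: ŷ = -2.5 + 26 = 23.5; r = 20.1 − 23.5 = -3.4
x=28: ŷ = -2.5 + 28 = 25.5; r = 31.5 − 25.5 = 6
x=29: ŷ = -2.5 + 29 = 26.5; r = 22.9 − 26.5 = -3.6
x=30: ŷ = -2.5 + 30 = 27.5; r = 28.5 − 27.5 = 1
x=112: ŷ = -2.5 + 112 = 109.5; r = 109.9 − 109.5 = 0.4
x=125: ŷ = -2.5 + 125 = 122.5; r = 122.1 − 122.5 = -0.4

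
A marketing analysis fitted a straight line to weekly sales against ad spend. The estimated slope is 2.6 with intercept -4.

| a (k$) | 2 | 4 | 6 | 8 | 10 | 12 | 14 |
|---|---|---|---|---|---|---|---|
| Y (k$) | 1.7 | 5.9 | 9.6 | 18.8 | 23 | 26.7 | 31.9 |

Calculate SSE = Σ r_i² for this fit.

SSE = 10

a=2: Ŷ = -4 + 2.6·2 = 1.2; r = 1.7 − 1.2 = 0.5
a=4: Ŷ = -4 + 2.6·4 = 6.4; r = 5.9 − 6.4 = -0.5
a=6: Ŷ = -4 + 2.6·6 = 11.6; r = 9.6 − 11.6 = -2
a=8: Ŷ = -4 + 2.6·8 = 16.8; r = 18.8 − 16.8 = 2
a=10: Ŷ = -4 + 2.6·10 = 22; r = 23 − 22 = 1
a=12: Ŷ = -4 + 2.6·12 = 27.2; r = 26.7 − 27.2 = -0.5
a=14: Ŷ = -4 + 2.6·14 = 32.4; r = 31.9 − 32.4 = -0.5
SSE = 0.25 + 0.25 + 4 + 4 + 1 + 0.25 + 0.25 = 10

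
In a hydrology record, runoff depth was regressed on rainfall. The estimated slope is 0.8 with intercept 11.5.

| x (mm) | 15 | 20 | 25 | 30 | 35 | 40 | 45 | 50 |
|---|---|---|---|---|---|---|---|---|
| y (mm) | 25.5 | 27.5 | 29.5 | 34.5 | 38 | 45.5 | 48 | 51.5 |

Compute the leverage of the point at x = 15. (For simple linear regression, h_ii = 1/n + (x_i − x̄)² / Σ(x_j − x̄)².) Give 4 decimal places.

h = 0.4167

x̄ = (15 + 20 + 25 + 30 + 35 + 40 + 45 + 50)/8 = 32.5
Σ(x − x̄)² = 306.25 + 156.25 + 56.25 + 6.25 + 6.25 + 56.25 + 156.25 + 306.25 = 1050
h = 1/8 + (-17.5)²/1050 = 0.125 + 0.291667 = 0.4167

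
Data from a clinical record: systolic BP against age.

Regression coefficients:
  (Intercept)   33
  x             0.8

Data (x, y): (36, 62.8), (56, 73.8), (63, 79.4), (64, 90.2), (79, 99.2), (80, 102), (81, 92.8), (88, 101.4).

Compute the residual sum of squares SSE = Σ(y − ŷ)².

x=36: ŷ = 33 + 0.8·36 = 61.8; r = 62.8 − 61.8 = 1
x=56: ŷ = 33 + 0.8·56 = 77.8; r = 73.8 − 77.8 = -4
x=63: ŷ = 33 + 0.8·63 = 83.4; r = 79.4 − 83.4 = -4
x=64: ŷ = 33 + 0.8·64 = 84.2; r = 90.2 − 84.2 = 6
x=79: ŷ = 33 + 0.8·79 = 96.2; r = 99.2 − 96.2 = 3
x=80: ŷ = 33 + 0.8·80 = 97; r = 102 − 97 = 5
x=81: ŷ = 33 + 0.8·81 = 97.8; r = 92.8 − 97.8 = -5
x=88: ŷ = 33 + 0.8·88 = 103.4; r = 101.4 − 103.4 = -2
SSE = 1 + 16 + 16 + 36 + 9 + 25 + 25 + 4 = 132

SSE = 132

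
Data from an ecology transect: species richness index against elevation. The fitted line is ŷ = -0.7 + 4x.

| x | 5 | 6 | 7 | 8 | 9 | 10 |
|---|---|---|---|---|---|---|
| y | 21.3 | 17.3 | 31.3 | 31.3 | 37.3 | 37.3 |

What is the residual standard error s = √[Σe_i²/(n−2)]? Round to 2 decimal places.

s = 4.00

x=5: ŷ = -0.7 + 4·5 = 19.3; e = 21.3 − 19.3 = 2
x=6: ŷ = -0.7 + 4·6 = 23.3; e = 17.3 − 23.3 = -6
x=7: ŷ = -0.7 + 4·7 = 27.3; e = 31.3 − 27.3 = 4
x=8: ŷ = -0.7 + 4·8 = 31.3; e = 31.3 − 31.3 = 0
x=9: ŷ = -0.7 + 4·9 = 35.3; e = 37.3 − 35.3 = 2
x=10: ŷ = -0.7 + 4·10 = 39.3; e = 37.3 − 39.3 = -2
SSE = 4 + 36 + 16 + 0 + 4 + 4 = 64
s = √(64/4) = √16 ≈ 4.00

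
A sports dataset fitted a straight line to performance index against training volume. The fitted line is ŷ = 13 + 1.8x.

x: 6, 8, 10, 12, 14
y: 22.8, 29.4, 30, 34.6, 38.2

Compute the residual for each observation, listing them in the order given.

-1, 2, -1, 0, 0

x=6: ŷ = 13 + 1.8·6 = 23.8; r = 22.8 − 23.8 = -1
x=8: ŷ = 13 + 1.8·8 = 27.4; r = 29.4 − 27.4 = 2
x=10: ŷ = 13 + 1.8·10 = 31; r = 30 − 31 = -1
x=12: ŷ = 13 + 1.8·12 = 34.6; r = 34.6 − 34.6 = 0
x=14: ŷ = 13 + 1.8·14 = 38.2; r = 38.2 − 38.2 = 0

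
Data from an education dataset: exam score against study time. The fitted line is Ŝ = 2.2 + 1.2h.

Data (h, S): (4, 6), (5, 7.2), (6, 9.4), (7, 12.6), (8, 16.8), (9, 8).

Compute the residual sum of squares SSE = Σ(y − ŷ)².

h=4: Ŝ = 2.2 + 1.2·4 = 7; r = 6 − 7 = -1
h=5: Ŝ = 2.2 + 1.2·5 = 8.2; r = 7.2 − 8.2 = -1
h=6: Ŝ = 2.2 + 1.2·6 = 9.4; r = 9.4 − 9.4 = 0
h=7: Ŝ = 2.2 + 1.2·7 = 10.6; r = 12.6 − 10.6 = 2
h=8: Ŝ = 2.2 + 1.2·8 = 11.8; r = 16.8 − 11.8 = 5
h=9: Ŝ = 2.2 + 1.2·9 = 13; r = 8 − 13 = -5
SSE = 1 + 1 + 0 + 4 + 25 + 25 = 56

SSE = 56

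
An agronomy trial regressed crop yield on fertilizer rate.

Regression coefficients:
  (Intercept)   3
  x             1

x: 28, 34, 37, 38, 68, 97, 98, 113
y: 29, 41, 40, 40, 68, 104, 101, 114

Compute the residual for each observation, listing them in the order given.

-2, 4, 0, -1, -3, 4, 0, -2

x=28: ŷ = 3 + 28 = 31; r = 29 − 31 = -2
x=34: ŷ = 3 + 34 = 37; r = 41 − 37 = 4
x=37: ŷ = 3 + 37 = 40; r = 40 − 40 = 0
x=38: ŷ = 3 + 38 = 41; r = 40 − 41 = -1
x=68: ŷ = 3 + 68 = 71; r = 68 − 71 = -3
x=97: ŷ = 3 + 97 = 100; r = 104 − 100 = 4
x=98: ŷ = 3 + 98 = 101; r = 101 − 101 = 0
x=113: ŷ = 3 + 113 = 116; r = 114 − 116 = -2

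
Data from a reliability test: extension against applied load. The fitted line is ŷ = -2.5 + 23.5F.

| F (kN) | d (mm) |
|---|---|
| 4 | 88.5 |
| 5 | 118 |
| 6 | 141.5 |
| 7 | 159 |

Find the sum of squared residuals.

SSE = 36

F=4: ŷ = -2.5 + 23.5·4 = 91.5; r = 88.5 − 91.5 = -3
F=5: ŷ = -2.5 + 23.5·5 = 115; r = 118 − 115 = 3
F=6: ŷ = -2.5 + 23.5·6 = 138.5; r = 141.5 − 138.5 = 3
F=7: ŷ = -2.5 + 23.5·7 = 162; r = 159 − 162 = -3
SSE = 9 + 9 + 9 + 9 = 36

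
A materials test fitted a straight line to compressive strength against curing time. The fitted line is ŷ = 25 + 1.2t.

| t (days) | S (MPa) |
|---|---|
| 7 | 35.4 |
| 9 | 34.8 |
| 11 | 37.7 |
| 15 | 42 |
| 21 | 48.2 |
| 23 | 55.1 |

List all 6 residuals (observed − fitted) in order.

t=7: ŷ = 25 + 1.2·7 = 33.4; e = 35.4 − 33.4 = 2
t=9: ŷ = 25 + 1.2·9 = 35.8; e = 34.8 − 35.8 = -1
t=11: ŷ = 25 + 1.2·11 = 38.2; e = 37.7 − 38.2 = -0.5
t=15: ŷ = 25 + 1.2·15 = 43; e = 42 − 43 = -1
t=21: ŷ = 25 + 1.2·21 = 50.2; e = 48.2 − 50.2 = -2
t=23: ŷ = 25 + 1.2·23 = 52.6; e = 55.1 − 52.6 = 2.5

2, -1, -0.5, -1, -2, 2.5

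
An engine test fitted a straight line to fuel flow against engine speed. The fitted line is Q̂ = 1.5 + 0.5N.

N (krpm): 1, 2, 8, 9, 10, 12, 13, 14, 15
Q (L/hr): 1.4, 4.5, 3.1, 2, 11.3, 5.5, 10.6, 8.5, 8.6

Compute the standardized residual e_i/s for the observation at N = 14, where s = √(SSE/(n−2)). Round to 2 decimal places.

N=1: Q̂ = 1.5 + 0.5·1 = 2; e = 1.4 − 2 = -0.6
N=2: Q̂ = 1.5 + 0.5·2 = 2.5; e = 4.5 − 2.5 = 2
N=8: Q̂ = 1.5 + 0.5·8 = 5.5; e = 3.1 − 5.5 = -2.4
N=9: Q̂ = 1.5 + 0.5·9 = 6; e = 2 − 6 = -4
N=10: Q̂ = 1.5 + 0.5·10 = 6.5; e = 11.3 − 6.5 = 4.8
N=12: Q̂ = 1.5 + 0.5·12 = 7.5; e = 5.5 − 7.5 = -2
N=13: Q̂ = 1.5 + 0.5·13 = 8; e = 10.6 − 8 = 2.6
N=14: Q̂ = 1.5 + 0.5·14 = 8.5; e = 8.5 − 8.5 = 0
N=15: Q̂ = 1.5 + 0.5·15 = 9; e = 8.6 − 9 = -0.4
SSE = 0.36 + 4 + 5.76 + 16 + 23.04 + 4 + 6.76 + 0 + 0.16 = 60.08
s = √(60.08/7) = 2.92965
e/s = 0 / 2.92965 = 0.00

0.00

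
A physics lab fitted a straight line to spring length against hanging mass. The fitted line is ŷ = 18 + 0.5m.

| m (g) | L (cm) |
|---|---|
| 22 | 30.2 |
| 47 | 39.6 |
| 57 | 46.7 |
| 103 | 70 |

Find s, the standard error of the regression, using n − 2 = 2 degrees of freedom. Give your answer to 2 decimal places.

s = 1.63

m=22: ŷ = 18 + 0.5·22 = 29; r = 30.2 − 29 = 1.2
m=47: ŷ = 18 + 0.5·47 = 41.5; r = 39.6 − 41.5 = -1.9
m=57: ŷ = 18 + 0.5·57 = 46.5; r = 46.7 − 46.5 = 0.2
m=103: ŷ = 18 + 0.5·103 = 69.5; r = 70 − 69.5 = 0.5
SSE = 1.44 + 3.61 + 0.04 + 0.25 = 5.34
s = √(5.34/2) = √2.67 ≈ 1.63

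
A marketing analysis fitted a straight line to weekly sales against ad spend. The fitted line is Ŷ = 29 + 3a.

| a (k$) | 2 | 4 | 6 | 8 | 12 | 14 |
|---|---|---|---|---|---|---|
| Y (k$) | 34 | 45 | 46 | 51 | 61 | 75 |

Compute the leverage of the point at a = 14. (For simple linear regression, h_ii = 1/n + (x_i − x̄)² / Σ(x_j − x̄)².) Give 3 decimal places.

h = 0.540

ā = (2 + 4 + 6 + 8 + 12 + 14)/6 = 7.66667
Σ(a − ā)² = 32.1111 + 13.4444 + 2.77778 + 0.111111 + 18.7778 + 40.1111 = 107.333
h = 1/6 + (6.33333)²/107.333 = 0.166667 + 0.373706 = 0.540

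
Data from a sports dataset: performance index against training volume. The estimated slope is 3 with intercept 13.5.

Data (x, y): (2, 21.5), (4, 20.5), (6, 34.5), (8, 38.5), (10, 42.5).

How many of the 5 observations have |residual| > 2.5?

2

x=2: ŷ = 13.5 + 3·2 = 19.5; e = 21.5 − 19.5 = 2
x=4: ŷ = 13.5 + 3·4 = 25.5; e = 20.5 − 25.5 = -5
x=6: ŷ = 13.5 + 3·6 = 31.5; e = 34.5 − 31.5 = 3
x=8: ŷ = 13.5 + 3·8 = 37.5; e = 38.5 − 37.5 = 1
x=10: ŷ = 13.5 + 3·10 = 43.5; e = 42.5 − 43.5 = -1
|e| > 2.5: x=4 (|e|=5), x=6 (|e|=3) → 2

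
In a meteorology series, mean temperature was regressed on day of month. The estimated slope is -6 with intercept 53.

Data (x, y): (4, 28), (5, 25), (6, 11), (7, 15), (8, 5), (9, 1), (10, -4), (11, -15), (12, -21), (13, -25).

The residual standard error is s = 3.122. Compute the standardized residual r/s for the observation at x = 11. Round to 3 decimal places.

ŷ = 53 − 6·11 = -13
r = -15 − (-13) = -2
r/s = -2 / 3.122 = -0.641

-0.641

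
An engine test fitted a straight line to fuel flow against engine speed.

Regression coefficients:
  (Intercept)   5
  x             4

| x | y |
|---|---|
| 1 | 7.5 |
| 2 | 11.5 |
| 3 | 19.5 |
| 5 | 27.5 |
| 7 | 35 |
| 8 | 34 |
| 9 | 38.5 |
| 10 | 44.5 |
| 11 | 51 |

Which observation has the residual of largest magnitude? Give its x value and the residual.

x = 8, e = -3

x=1: ŷ = 5 + 4·1 = 9; e = 7.5 − 9 = -1.5
x=2: ŷ = 5 + 4·2 = 13; e = 11.5 − 13 = -1.5
x=3: ŷ = 5 + 4·3 = 17; e = 19.5 − 17 = 2.5
x=5: ŷ = 5 + 4·5 = 25; e = 27.5 − 25 = 2.5
x=7: ŷ = 5 + 4·7 = 33; e = 35 − 33 = 2
x=8: ŷ = 5 + 4·8 = 37; e = 34 − 37 = -3
x=9: ŷ = 5 + 4·9 = 41; e = 38.5 − 41 = -2.5
x=10: ŷ = 5 + 4·10 = 45; e = 44.5 − 45 = -0.5
x=11: ŷ = 5 + 4·11 = 49; e = 51 − 49 = 2
Largest |e| is 3 at x = 8, residual -3.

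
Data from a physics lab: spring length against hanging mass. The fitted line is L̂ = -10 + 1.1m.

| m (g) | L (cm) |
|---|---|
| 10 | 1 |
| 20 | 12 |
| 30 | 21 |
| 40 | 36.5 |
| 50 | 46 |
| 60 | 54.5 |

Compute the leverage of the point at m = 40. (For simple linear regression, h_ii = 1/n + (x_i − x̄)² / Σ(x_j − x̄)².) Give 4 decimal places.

h = 0.1810

m̄ = (10 + 20 + 30 + 40 + 50 + 60)/6 = 35
Σ(m − m̄)² = 625 + 225 + 25 + 25 + 225 + 625 = 1750
h = 1/6 + (5)²/1750 = 0.166667 + 0.0142857 = 0.1810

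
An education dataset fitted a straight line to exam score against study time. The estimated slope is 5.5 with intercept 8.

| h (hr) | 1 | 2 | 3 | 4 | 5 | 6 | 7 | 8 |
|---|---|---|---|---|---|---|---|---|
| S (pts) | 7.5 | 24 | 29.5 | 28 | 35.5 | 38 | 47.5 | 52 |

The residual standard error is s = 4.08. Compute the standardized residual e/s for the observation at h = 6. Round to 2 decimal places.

-0.74

ŷ = 8 + 5.5·6 = 41
e = 38 − 41 = -3
e/s = -3 / 4.08 = -0.74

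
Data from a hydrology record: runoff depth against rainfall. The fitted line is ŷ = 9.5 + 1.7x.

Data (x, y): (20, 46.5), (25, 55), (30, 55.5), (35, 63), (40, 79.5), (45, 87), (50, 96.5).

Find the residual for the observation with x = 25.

e = 3

ŷ = 9.5 + 1.7·25 = 52
e = 55 − 52 = 3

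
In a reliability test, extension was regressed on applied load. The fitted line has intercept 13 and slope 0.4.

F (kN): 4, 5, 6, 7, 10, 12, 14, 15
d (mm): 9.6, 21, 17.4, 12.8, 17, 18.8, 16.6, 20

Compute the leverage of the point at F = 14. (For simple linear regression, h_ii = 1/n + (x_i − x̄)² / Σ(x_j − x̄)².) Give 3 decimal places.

h = 0.315

F̄ = (4 + 5 + 6 + 7 + 10 + 12 + 14 + 15)/8 = 9.125
Σ(F − F̄)² = 26.2656 + 17.0156 + 9.76562 + 4.51562 + 0.765625 + 8.26562 + 23.7656 + 34.5156 = 124.875
h = 1/8 + (4.875)²/124.875 = 0.125 + 0.190315 = 0.315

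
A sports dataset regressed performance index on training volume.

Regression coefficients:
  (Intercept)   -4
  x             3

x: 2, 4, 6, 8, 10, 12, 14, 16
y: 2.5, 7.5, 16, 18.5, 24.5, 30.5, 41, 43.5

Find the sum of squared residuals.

SSE = 20.5

x=2: ŷ = -4 + 3·2 = 2; e = 2.5 − 2 = 0.5
x=4: ŷ = -4 + 3·4 = 8; e = 7.5 − 8 = -0.5
x=6: ŷ = -4 + 3·6 = 14; e = 16 − 14 = 2
x=8: ŷ = -4 + 3·8 = 20; e = 18.5 − 20 = -1.5
x=10: ŷ = -4 + 3·10 = 26; e = 24.5 − 26 = -1.5
x=12: ŷ = -4 + 3·12 = 32; e = 30.5 − 32 = -1.5
x=14: ŷ = -4 + 3·14 = 38; e = 41 − 38 = 3
x=16: ŷ = -4 + 3·16 = 44; e = 43.5 − 44 = -0.5
SSE = 0.25 + 0.25 + 4 + 2.25 + 2.25 + 2.25 + 9 + 0.25 = 20.5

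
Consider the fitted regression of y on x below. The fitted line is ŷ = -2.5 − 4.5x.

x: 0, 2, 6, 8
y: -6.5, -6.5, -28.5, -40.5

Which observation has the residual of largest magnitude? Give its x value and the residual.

x = 2, r = 5

x=0: ŷ = -2.5 − 4.5·0 = -2.5; r = -6.5 − (-2.5) = -4
x=2: ŷ = -2.5 − 4.5·2 = -11.5; r = -6.5 − (-11.5) = 5
x=6: ŷ = -2.5 − 4.5·6 = -29.5; r = -28.5 − (-29.5) = 1
x=8: ŷ = -2.5 − 4.5·8 = -38.5; r = -40.5 − (-38.5) = -2
Largest |r| is 5 at x = 2, residual 5.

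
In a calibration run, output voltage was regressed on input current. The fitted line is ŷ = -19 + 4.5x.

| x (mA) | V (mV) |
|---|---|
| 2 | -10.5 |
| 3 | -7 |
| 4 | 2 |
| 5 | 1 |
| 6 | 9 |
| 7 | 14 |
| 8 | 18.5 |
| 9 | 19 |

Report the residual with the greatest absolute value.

x=2: ŷ = -19 + 4.5·2 = -10; e = -10.5 − (-10) = -0.5
x=3: ŷ = -19 + 4.5·3 = -5.5; e = -7 − (-5.5) = -1.5
x=4: ŷ = -19 + 4.5·4 = -1; e = 2 − (-1) = 3
x=5: ŷ = -19 + 4.5·5 = 3.5; e = 1 − 3.5 = -2.5
x=6: ŷ = -19 + 4.5·6 = 8; e = 9 − 8 = 1
x=7: ŷ = -19 + 4.5·7 = 12.5; e = 14 − 12.5 = 1.5
x=8: ŷ = -19 + 4.5·8 = 17; e = 18.5 − 17 = 1.5
x=9: ŷ = -19 + 4.5·9 = 21.5; e = 19 − 21.5 = -2.5
Largest |e| is 3 at x = 4, residual 3.

e = 3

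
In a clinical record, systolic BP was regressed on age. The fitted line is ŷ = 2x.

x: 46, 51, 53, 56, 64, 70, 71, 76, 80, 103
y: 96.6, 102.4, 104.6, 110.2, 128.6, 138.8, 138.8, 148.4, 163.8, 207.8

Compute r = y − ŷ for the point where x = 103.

r = 1.8

ŷ = 2·103 = 206
r = 207.8 − 206 = 1.8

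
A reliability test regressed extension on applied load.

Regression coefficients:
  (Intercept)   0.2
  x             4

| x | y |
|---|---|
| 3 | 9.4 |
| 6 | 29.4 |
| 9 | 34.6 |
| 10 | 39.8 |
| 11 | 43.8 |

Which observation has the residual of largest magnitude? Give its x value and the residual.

x=3: ŷ = 0.2 + 4·3 = 12.2; r = 9.4 − 12.2 = -2.8
x=6: ŷ = 0.2 + 4·6 = 24.2; r = 29.4 − 24.2 = 5.2
x=9: ŷ = 0.2 + 4·9 = 36.2; r = 34.6 − 36.2 = -1.6
x=10: ŷ = 0.2 + 4·10 = 40.2; r = 39.8 − 40.2 = -0.4
x=11: ŷ = 0.2 + 4·11 = 44.2; r = 43.8 − 44.2 = -0.4
Largest |r| is 5.2 at x = 6, residual 5.2.

x = 6, r = 5.2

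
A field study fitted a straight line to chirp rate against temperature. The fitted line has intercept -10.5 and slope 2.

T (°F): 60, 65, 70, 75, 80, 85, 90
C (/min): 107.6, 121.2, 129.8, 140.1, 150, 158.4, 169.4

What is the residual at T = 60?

ŷ = -10.5 + 2·60 = 109.5
e = 107.6 − 109.5 = -1.9

e = -1.9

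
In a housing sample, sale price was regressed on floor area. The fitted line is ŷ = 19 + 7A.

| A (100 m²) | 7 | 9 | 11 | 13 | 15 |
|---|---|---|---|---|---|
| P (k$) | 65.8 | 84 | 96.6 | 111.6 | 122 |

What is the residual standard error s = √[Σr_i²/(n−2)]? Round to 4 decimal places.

s = 2.2920

A=7: ŷ = 19 + 7·7 = 68; r = 65.8 − 68 = -2.2
A=9: ŷ = 19 + 7·9 = 82; r = 84 − 82 = 2
A=11: ŷ = 19 + 7·11 = 96; r = 96.6 − 96 = 0.6
A=13: ŷ = 19 + 7·13 = 110; r = 111.6 − 110 = 1.6
A=15: ŷ = 19 + 7·15 = 124; r = 122 − 124 = -2
SSE = 4.84 + 4 + 0.36 + 2.56 + 4 = 15.76
s = √(15.76/3) = √5.25333 ≈ 2.2920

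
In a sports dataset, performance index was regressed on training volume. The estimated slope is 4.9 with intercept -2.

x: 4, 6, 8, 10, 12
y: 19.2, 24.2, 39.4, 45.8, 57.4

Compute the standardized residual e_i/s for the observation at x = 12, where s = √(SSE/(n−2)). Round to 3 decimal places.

x=4: ŷ = -2 + 4.9·4 = 17.6; e = 19.2 − 17.6 = 1.6
x=6: ŷ = -2 + 4.9·6 = 27.4; e = 24.2 − 27.4 = -3.2
x=8: ŷ = -2 + 4.9·8 = 37.2; e = 39.4 − 37.2 = 2.2
x=10: ŷ = -2 + 4.9·10 = 47; e = 45.8 − 47 = -1.2
x=12: ŷ = -2 + 4.9·12 = 56.8; e = 57.4 − 56.8 = 0.6
SSE = 2.56 + 10.24 + 4.84 + 1.44 + 0.36 = 19.44
s = √(19.44/3) = 2.54558
e/s = 0.6 / 2.54558 = 0.236

0.236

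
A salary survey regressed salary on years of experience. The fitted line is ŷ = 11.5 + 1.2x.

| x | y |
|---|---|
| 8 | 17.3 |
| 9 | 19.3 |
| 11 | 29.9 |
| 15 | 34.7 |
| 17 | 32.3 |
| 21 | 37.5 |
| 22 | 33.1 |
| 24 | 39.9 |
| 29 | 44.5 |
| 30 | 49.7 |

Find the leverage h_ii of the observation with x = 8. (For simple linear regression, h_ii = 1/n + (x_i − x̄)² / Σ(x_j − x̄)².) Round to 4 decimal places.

h = 0.2998

x̄ = (8 + 9 + 11 + 15 + 17 + 21 + 22 + 24 + 29 + 30)/10 = 18.6
Σ(x − x̄)² = 112.36 + 92.16 + 57.76 + 12.96 + 2.56 + 5.76 + 11.56 + 29.16 + 108.16 + 129.96 = 562.4
h = 1/10 + (-10.6)²/562.4 = 0.1 + 0.199787 = 0.2998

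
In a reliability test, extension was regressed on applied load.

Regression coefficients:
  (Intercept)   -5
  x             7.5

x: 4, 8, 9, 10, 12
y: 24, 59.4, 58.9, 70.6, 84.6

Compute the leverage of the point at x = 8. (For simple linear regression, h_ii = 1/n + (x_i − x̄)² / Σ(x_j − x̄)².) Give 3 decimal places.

h = 0.210

x̄ = (4 + 8 + 9 + 10 + 12)/5 = 8.6
Σ(x − x̄)² = 21.16 + 0.36 + 0.16 + 1.96 + 11.56 = 35.2
h = 1/5 + (-0.6)²/35.2 = 0.2 + 0.0102273 = 0.210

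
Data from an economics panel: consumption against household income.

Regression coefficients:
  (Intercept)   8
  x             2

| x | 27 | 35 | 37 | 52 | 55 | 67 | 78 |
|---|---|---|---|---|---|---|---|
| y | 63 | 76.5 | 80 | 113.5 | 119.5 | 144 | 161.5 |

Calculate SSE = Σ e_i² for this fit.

x=27: ŷ = 8 + 2·27 = 62; e = 63 − 62 = 1
x=35: ŷ = 8 + 2·35 = 78; e = 76.5 − 78 = -1.5
x=37: ŷ = 8 + 2·37 = 82; e = 80 − 82 = -2
x=52: ŷ = 8 + 2·52 = 112; e = 113.5 − 112 = 1.5
x=55: ŷ = 8 + 2·55 = 118; e = 119.5 − 118 = 1.5
x=67: ŷ = 8 + 2·67 = 142; e = 144 − 142 = 2
x=78: ŷ = 8 + 2·78 = 164; e = 161.5 − 164 = -2.5
SSE = 1 + 2.25 + 4 + 2.25 + 2.25 + 4 + 6.25 = 22

SSE = 22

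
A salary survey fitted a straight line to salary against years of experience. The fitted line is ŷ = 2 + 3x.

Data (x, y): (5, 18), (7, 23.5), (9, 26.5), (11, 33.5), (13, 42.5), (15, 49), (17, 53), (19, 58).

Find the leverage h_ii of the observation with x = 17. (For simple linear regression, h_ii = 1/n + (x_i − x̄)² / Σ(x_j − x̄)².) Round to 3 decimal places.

h = 0.274

x̄ = (5 + 7 + 9 + 11 + 13 + 15 + 17 + 19)/8 = 12
Σ(x − x̄)² = 49 + 25 + 9 + 1 + 1 + 9 + 25 + 49 = 168
h = 1/8 + (5)²/168 = 0.125 + 0.14881 = 0.274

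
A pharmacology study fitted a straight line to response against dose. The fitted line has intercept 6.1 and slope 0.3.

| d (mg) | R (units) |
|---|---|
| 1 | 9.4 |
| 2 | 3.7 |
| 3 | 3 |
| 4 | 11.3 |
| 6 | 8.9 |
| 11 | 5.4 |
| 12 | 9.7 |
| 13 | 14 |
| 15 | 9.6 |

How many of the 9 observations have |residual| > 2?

d=1: ŷ = 6.1 + 0.3·1 = 6.4; e = 9.4 − 6.4 = 3
d=2: ŷ = 6.1 + 0.3·2 = 6.7; e = 3.7 − 6.7 = -3
d=3: ŷ = 6.1 + 0.3·3 = 7; e = 3 − 7 = -4
d=4: ŷ = 6.1 + 0.3·4 = 7.3; e = 11.3 − 7.3 = 4
d=6: ŷ = 6.1 + 0.3·6 = 7.9; e = 8.9 − 7.9 = 1
d=11: ŷ = 6.1 + 0.3·11 = 9.4; e = 5.4 − 9.4 = -4
d=12: ŷ = 6.1 + 0.3·12 = 9.7; e = 9.7 − 9.7 = 0
d=13: ŷ = 6.1 + 0.3·13 = 10; e = 14 − 10 = 4
d=15: ŷ = 6.1 + 0.3·15 = 10.6; e = 9.6 − 10.6 = -1
|e| > 2: d=1 (|e|=3), d=2 (|e|=3), d=3 (|e|=4), d=4 (|e|=4), d=11 (|e|=4), d=13 (|e|=4) → 6

6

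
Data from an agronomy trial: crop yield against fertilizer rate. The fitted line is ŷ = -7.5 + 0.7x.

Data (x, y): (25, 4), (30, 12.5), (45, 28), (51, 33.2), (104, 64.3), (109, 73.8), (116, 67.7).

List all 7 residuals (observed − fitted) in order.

-6, -1, 4, 5, -1, 5, -6

x=25: ŷ = -7.5 + 0.7·25 = 10; e = 4 − 10 = -6
x=30: ŷ = -7.5 + 0.7·30 = 13.5; e = 12.5 − 13.5 = -1
x=45: ŷ = -7.5 + 0.7·45 = 24; e = 28 − 24 = 4
x=51: ŷ = -7.5 + 0.7·51 = 28.2; e = 33.2 − 28.2 = 5
x=104: ŷ = -7.5 + 0.7·104 = 65.3; e = 64.3 − 65.3 = -1
x=109: ŷ = -7.5 + 0.7·109 = 68.8; e = 73.8 − 68.8 = 5
x=116: ŷ = -7.5 + 0.7·116 = 73.7; e = 67.7 − 73.7 = -6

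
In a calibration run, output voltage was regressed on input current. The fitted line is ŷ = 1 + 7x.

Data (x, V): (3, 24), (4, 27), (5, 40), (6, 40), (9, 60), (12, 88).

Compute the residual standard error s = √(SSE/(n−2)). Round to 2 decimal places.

s = 3.81

x=3: ŷ = 1 + 7·3 = 22; e = 24 − 22 = 2
x=4: ŷ = 1 + 7·4 = 29; e = 27 − 29 = -2
x=5: ŷ = 1 + 7·5 = 36; e = 40 − 36 = 4
x=6: ŷ = 1 + 7·6 = 43; e = 40 − 43 = -3
x=9: ŷ = 1 + 7·9 = 64; e = 60 − 64 = -4
x=12: ŷ = 1 + 7·12 = 85; e = 88 − 85 = 3
SSE = 4 + 4 + 16 + 9 + 16 + 9 = 58
s = √(58/4) = √14.5 ≈ 3.81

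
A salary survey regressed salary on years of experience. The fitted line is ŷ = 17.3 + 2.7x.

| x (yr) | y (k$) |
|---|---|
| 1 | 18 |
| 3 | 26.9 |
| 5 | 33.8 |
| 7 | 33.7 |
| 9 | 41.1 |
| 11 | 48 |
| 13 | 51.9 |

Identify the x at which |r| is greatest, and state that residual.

x=1: ŷ = 17.3 + 2.7·1 = 20; r = 18 − 20 = -2
x=3: ŷ = 17.3 + 2.7·3 = 25.4; r = 26.9 − 25.4 = 1.5
x=5: ŷ = 17.3 + 2.7·5 = 30.8; r = 33.8 − 30.8 = 3
x=7: ŷ = 17.3 + 2.7·7 = 36.2; r = 33.7 − 36.2 = -2.5
x=9: ŷ = 17.3 + 2.7·9 = 41.6; r = 41.1 − 41.6 = -0.5
x=11: ŷ = 17.3 + 2.7·11 = 47; r = 48 − 47 = 1
x=13: ŷ = 17.3 + 2.7·13 = 52.4; r = 51.9 − 52.4 = -0.5
Largest |r| is 3 at x = 5, residual 3.

x = 5, r = 3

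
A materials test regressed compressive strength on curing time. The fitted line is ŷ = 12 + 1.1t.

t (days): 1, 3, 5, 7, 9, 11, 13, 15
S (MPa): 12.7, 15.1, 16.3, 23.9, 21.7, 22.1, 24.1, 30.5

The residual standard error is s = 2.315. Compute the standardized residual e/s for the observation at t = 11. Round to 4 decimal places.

-0.8639

ŷ = 12 + 1.1·11 = 24.1
e = 22.1 − 24.1 = -2
e/s = -2 / 2.315 = -0.8639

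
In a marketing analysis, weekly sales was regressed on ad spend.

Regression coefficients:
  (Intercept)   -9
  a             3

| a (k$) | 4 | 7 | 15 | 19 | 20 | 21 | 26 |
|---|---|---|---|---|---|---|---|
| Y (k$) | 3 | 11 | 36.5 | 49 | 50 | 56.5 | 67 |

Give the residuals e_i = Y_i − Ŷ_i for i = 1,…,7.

0, -1, 0.5, 1, -1, 2.5, -2

a=4: Ŷ = -9 + 3·4 = 3; e = 3 − 3 = 0
a=7: Ŷ = -9 + 3·7 = 12; e = 11 − 12 = -1
a=15: Ŷ = -9 + 3·15 = 36; e = 36.5 − 36 = 0.5
a=19: Ŷ = -9 + 3·19 = 48; e = 49 − 48 = 1
a=20: Ŷ = -9 + 3·20 = 51; e = 50 − 51 = -1
a=21: Ŷ = -9 + 3·21 = 54; e = 56.5 − 54 = 2.5
a=26: Ŷ = -9 + 3·26 = 69; e = 67 − 69 = -2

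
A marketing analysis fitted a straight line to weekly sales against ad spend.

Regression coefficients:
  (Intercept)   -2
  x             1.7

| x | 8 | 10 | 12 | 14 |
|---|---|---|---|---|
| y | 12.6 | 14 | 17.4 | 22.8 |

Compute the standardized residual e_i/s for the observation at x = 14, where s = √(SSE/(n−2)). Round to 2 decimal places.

x=8: ŷ = -2 + 1.7·8 = 11.6; e = 12.6 − 11.6 = 1
x=10: ŷ = -2 + 1.7·10 = 15; e = 14 − 15 = -1
x=12: ŷ = -2 + 1.7·12 = 18.4; e = 17.4 − 18.4 = -1
x=14: ŷ = -2 + 1.7·14 = 21.8; e = 22.8 − 21.8 = 1
SSE = 1 + 1 + 1 + 1 = 4
s = √(4/2) = 1.41421
e/s = 1 / 1.41421 = 0.71

0.71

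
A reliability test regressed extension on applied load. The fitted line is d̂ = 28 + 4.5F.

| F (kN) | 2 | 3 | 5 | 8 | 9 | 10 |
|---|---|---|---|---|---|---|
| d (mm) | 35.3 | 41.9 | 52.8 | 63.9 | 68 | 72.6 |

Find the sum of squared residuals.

F=2: d̂ = 28 + 4.5·2 = 37; e = 35.3 − 37 = -1.7
F=3: d̂ = 28 + 4.5·3 = 41.5; e = 41.9 − 41.5 = 0.4
F=5: d̂ = 28 + 4.5·5 = 50.5; e = 52.8 − 50.5 = 2.3
F=8: d̂ = 28 + 4.5·8 = 64; e = 63.9 − 64 = -0.1
F=9: d̂ = 28 + 4.5·9 = 68.5; e = 68 − 68.5 = -0.5
F=10: d̂ = 28 + 4.5·10 = 73; e = 72.6 − 73 = -0.4
SSE = 2.89 + 0.16 + 5.29 + 0.01 + 0.25 + 0.16 = 8.76

SSE = 8.76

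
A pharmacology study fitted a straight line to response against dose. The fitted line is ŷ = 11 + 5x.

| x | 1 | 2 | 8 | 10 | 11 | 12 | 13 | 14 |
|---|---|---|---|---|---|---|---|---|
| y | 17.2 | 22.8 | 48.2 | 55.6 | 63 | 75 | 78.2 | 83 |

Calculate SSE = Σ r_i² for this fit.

x=1: ŷ = 11 + 5·1 = 16; r = 17.2 − 16 = 1.2
x=2: ŷ = 11 + 5·2 = 21; r = 22.8 − 21 = 1.8
x=8: ŷ = 11 + 5·8 = 51; r = 48.2 − 51 = -2.8
x=10: ŷ = 11 + 5·10 = 61; r = 55.6 − 61 = -5.4
x=11: ŷ = 11 + 5·11 = 66; r = 63 − 66 = -3
x=12: ŷ = 11 + 5·12 = 71; r = 75 − 71 = 4
x=13: ŷ = 11 + 5·13 = 76; r = 78.2 − 76 = 2.2
x=14: ŷ = 11 + 5·14 = 81; r = 83 − 81 = 2
SSE = 1.44 + 3.24 + 7.84 + 29.16 + 9 + 16 + 4.84 + 4 = 75.52

SSE = 75.52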